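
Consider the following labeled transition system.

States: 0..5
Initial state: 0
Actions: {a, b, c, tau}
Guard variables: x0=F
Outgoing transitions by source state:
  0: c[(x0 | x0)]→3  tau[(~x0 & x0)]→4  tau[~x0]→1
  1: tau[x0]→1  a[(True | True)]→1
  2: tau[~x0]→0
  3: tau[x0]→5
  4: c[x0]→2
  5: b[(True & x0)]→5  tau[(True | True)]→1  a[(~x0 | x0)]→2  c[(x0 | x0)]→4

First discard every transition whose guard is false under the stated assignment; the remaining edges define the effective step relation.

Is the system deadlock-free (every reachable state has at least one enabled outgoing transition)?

Reach set: {0,1}
  0: tau→1  [1 out]
  1: a→1  [1 out]

Answer: DEADLOCK-FREE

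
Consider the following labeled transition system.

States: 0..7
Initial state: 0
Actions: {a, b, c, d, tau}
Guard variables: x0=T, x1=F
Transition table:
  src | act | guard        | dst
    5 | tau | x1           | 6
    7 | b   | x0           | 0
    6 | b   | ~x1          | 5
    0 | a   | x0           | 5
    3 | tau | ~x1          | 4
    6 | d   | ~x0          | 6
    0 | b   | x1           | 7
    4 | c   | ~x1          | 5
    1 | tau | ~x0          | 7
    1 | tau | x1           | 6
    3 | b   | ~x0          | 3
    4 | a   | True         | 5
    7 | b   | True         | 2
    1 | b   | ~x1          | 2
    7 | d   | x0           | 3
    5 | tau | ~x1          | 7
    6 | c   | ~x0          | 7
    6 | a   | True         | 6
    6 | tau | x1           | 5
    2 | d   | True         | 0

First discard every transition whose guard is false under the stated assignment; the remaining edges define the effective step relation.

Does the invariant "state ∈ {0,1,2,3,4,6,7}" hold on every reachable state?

Allowed set {0,1,2,3,4,6,7}
Reach set: {0,2,3,4,5,7}
  0: safe
  2: safe
  3: safe
  4: safe
  5: VIOLATES
  7: safe
witness against invariant: a → 5

Answer: INVARIANT VIOLATED at state 5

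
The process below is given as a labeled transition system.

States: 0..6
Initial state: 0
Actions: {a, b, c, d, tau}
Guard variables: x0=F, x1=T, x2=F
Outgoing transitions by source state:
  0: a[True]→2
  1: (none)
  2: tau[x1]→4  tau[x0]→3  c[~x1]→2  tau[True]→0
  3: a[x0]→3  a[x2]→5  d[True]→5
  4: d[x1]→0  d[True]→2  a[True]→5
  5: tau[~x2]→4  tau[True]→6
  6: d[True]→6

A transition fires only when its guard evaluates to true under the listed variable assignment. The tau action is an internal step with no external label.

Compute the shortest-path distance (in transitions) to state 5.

Layered search for 5:
  depth 0: {0}
  depth 1: {2}
  depth 2: {4}
  depth 3: {5}
depth(5)=3, e.g. a·tau·a

Answer: 3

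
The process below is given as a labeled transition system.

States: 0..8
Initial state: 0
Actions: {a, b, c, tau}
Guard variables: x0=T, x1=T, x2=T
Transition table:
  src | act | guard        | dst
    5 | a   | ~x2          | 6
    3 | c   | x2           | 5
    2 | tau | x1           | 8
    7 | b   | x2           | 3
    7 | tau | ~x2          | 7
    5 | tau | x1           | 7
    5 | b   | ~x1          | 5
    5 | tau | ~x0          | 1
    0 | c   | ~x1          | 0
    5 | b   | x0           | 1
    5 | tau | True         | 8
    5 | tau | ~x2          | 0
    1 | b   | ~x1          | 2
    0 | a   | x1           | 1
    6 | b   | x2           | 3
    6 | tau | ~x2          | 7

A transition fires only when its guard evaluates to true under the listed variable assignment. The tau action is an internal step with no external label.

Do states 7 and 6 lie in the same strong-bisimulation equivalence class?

Bisimulation quotient by refinement:
  π0 = {{0,1,2,3,4,5,6,7,8}}
  π1 = {{0},{1,4,8},{2},{3},{5},{6,7}}
6 equivalence class(es) (converged in 2)
class of 7: {6,7}; class of 6: {6,7}

Answer: BISIMILAR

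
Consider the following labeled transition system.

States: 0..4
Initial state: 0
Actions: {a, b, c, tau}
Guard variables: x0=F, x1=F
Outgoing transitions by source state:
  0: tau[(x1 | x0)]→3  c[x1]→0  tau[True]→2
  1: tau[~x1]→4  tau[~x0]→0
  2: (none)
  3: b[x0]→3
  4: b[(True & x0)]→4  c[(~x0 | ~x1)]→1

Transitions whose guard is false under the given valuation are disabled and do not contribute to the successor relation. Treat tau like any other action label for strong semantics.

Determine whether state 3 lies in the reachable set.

After dropping false guards: 4 live edges.
L0 = {0}
L1 = {2}  total {0,2}
Reach set: {0,2}

Answer: UNREACHABLE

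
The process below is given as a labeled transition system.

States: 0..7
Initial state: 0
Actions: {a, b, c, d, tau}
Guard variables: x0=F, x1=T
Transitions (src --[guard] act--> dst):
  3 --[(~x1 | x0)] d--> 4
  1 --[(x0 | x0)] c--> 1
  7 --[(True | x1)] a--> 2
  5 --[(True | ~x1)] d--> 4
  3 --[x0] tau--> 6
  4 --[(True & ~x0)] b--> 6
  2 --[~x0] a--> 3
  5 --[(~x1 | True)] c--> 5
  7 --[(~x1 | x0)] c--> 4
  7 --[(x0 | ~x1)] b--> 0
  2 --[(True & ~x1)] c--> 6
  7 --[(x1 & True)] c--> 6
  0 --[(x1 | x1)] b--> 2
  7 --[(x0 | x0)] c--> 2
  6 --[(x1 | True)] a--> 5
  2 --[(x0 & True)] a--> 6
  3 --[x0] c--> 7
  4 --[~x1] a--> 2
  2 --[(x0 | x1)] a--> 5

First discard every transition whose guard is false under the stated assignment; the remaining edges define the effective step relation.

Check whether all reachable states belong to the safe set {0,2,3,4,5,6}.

Answer: INVARIANT HOLDS

Working:
Safe = {0,2,3,4,5,6}
Reach set: {0,2,3,4,5,6}
  0: ✓
  2: ✓
  3: ✓
  4: ✓
  5: ✓
  6: ✓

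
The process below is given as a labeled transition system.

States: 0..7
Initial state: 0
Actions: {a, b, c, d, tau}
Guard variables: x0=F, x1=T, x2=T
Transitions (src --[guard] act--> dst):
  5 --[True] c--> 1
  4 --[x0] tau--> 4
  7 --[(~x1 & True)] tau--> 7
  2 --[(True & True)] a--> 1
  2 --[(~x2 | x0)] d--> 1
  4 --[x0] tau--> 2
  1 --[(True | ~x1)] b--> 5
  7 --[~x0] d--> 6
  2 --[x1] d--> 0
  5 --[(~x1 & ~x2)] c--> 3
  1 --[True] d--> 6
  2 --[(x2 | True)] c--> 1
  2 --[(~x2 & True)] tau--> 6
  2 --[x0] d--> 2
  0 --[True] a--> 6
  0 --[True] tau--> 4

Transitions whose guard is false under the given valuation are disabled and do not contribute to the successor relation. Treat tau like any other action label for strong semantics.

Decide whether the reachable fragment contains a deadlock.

Reachable = {0,4,6}
  0: a→6  tau→4  [2 exit(s)]
  4: ∅  [STUCK]
  6: ∅  [STUCK]
witness 4: tau

Answer: DEADLOCK at state 4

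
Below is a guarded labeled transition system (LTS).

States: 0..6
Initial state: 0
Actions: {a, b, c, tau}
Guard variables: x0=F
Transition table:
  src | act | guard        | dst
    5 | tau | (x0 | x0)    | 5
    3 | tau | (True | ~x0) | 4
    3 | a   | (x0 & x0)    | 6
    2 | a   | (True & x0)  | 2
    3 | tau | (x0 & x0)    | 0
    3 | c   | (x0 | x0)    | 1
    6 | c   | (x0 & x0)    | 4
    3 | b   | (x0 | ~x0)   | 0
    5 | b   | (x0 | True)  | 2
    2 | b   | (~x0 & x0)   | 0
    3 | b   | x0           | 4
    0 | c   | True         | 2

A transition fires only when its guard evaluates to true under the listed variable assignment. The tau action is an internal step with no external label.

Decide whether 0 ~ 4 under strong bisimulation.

Refine partition for ~:
  π0 = {{0,1,2,3,4,5,6}}
  π1 = {{0},{1,2,4,6},{3},{5}}
Fixed point at round 2; 4 class(es).
[0]={0}  [4]={1,2,4,6}

Answer: NOT BISIMILAR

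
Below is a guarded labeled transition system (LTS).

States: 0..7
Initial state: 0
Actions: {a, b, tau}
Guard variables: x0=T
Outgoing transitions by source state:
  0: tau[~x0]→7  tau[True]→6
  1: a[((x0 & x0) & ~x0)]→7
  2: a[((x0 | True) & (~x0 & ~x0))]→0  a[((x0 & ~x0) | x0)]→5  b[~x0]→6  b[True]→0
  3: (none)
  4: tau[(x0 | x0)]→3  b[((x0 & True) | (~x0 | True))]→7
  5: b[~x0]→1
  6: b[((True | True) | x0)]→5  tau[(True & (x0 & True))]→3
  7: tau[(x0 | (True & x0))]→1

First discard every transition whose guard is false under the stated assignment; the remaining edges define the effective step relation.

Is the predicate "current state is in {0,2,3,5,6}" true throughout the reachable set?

Answer: INVARIANT HOLDS

Trace:
Allowed set {0,2,3,5,6}
Reach set: {0,3,5,6}
  0: safe
  3: safe
  5: safe
  6: safe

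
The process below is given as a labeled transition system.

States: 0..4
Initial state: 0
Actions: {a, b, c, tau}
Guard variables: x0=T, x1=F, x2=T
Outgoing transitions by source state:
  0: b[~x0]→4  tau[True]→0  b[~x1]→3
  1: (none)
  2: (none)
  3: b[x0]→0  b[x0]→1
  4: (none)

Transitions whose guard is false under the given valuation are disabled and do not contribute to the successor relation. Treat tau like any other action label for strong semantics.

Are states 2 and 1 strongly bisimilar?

Answer: BISIMILAR

Trace:
Bisimulation quotient by refinement:
  π0 = {{0,1,2,3,4}}
  π1 = {{0},{1,2,4},{3}}
Fixed point at round 2; 3 class(es).
class of 2: {1,2,4}; class of 1: {1,2,4}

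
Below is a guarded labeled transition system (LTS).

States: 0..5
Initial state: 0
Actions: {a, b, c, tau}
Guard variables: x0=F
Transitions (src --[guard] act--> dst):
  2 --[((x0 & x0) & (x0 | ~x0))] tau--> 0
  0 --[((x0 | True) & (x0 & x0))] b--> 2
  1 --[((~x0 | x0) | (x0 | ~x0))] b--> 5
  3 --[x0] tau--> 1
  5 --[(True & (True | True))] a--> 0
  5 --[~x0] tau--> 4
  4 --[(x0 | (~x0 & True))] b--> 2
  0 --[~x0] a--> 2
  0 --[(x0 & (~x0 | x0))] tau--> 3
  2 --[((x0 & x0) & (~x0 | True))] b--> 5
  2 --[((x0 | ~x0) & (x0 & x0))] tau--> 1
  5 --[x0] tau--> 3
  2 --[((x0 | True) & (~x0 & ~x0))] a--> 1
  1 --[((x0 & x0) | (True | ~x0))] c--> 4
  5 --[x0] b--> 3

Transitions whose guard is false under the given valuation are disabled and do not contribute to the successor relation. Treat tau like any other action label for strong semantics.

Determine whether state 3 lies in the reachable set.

After dropping false guards: 7 live edges.
depth 0: {0}
depth 1: {2}  now seen {0,2}
depth 2: {1}  now seen {0,1,2}
depth 3: {4,5}  now seen {0,1,2,4,5}
Reach set: {0,1,2,4,5}

Answer: UNREACHABLE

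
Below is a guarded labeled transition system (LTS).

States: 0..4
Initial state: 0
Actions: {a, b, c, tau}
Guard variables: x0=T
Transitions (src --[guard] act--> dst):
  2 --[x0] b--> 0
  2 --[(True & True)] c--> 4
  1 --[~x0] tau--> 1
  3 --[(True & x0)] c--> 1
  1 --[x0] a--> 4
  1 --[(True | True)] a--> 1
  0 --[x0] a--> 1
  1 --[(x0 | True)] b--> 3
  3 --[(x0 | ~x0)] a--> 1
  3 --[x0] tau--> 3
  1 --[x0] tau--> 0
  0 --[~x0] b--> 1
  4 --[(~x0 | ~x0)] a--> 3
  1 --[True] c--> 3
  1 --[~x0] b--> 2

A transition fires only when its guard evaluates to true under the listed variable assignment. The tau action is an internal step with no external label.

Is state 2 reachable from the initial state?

Guard filter leaves 11 enabled edge(s).
depth 0: {0}
depth 1: {1}  total {0,1}
depth 2: {3,4}  total {0,1,3,4}
R = {0,1,3,4}

Answer: UNREACHABLE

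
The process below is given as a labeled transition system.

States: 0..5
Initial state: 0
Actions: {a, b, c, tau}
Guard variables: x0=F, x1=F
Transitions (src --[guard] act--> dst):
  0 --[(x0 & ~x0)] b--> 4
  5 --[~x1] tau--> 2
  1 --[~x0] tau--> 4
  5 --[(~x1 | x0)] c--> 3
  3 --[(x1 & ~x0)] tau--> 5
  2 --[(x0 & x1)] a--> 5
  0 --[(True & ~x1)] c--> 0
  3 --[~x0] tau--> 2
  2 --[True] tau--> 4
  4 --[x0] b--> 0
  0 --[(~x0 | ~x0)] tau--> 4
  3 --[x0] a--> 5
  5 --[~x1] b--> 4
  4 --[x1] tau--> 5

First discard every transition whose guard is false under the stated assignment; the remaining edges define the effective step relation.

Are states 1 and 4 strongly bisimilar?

Answer: NOT BISIMILAR

Working:
Refine partition for ~:
  π0 = {{0,1,2,3,4,5}}
  π1 = {{0},{1,2,3},{4},{5}}
  π2 = {{0},{1,2},{3},{4},{5}}
stable after 3 split(s): 5 block(s)
class of 1: {1,2}; class of 4: {4}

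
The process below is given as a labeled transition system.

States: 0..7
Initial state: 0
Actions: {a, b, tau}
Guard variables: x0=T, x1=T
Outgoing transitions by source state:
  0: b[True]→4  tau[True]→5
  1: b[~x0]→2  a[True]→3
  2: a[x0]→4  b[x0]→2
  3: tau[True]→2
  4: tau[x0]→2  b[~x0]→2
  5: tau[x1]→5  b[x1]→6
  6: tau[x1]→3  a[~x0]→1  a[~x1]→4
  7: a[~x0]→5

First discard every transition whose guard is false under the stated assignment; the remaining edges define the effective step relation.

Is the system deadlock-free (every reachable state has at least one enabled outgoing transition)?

Answer: DEADLOCK-FREE

Working:
Reachable = {0,2,3,4,5,6}
  0: b→4  tau→5  [deg 2]
  2: a→4  b→2  [deg 2]
  3: tau→2  [deg 1]
  4: tau→2  [deg 1]
  5: b→6  tau→5  [deg 2]
  6: tau→3  [deg 1]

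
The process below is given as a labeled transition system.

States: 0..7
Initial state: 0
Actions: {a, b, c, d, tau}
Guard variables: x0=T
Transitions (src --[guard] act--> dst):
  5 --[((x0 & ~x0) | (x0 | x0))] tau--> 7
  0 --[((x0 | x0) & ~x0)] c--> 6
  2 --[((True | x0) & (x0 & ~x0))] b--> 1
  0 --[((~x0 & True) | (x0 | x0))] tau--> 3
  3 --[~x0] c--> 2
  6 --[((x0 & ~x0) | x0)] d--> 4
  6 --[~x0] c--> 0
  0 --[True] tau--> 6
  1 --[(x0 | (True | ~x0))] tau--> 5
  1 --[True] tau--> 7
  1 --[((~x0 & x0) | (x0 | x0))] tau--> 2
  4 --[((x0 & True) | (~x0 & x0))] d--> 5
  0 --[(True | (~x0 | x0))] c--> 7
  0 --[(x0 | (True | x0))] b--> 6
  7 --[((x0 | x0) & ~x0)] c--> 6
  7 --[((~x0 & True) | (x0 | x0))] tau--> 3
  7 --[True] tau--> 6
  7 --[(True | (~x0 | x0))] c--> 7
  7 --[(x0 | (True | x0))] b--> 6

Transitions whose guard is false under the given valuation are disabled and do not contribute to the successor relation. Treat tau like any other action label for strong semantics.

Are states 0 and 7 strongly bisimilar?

Answer: BISIMILAR

Analysis:
Bisimulation quotient by refinement:
  round 0: {{0,1,2,3,4,5,6,7}}
  round 1: {{0,7},{1,5},{2,3},{4,6}}
  round 2: {{0,7},{1},{2,3},{4},{5},{6}}
Fixed point at round 3; 6 class(es).
0∈{0,7}, 7∈{0,7}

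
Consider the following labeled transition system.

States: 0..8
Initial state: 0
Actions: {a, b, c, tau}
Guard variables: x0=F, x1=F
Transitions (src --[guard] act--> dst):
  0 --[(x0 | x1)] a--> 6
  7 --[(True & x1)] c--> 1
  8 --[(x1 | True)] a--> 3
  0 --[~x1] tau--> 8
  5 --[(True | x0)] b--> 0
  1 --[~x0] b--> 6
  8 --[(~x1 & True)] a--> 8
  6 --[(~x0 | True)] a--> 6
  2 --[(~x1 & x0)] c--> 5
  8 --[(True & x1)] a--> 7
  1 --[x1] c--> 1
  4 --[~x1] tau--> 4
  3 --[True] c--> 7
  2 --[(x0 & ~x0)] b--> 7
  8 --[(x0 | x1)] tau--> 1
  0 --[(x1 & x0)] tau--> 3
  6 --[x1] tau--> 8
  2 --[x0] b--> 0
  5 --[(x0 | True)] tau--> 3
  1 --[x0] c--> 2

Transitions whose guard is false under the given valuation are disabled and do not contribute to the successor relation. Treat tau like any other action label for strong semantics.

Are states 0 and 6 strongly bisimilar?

Answer: NOT BISIMILAR

Trace:
Compute ~ classes (split until stable):
  π0 = {{0,1,2,3,4,5,6,7,8}}
  π1 = {{0,4},{1},{2,7},{3},{5},{6,8}}
  π2 = {{0},{1},{2,7},{3},{4},{5},{6},{8}}
Fixed point at round 3; 8 class(es).
[0]={0}  [6]={6}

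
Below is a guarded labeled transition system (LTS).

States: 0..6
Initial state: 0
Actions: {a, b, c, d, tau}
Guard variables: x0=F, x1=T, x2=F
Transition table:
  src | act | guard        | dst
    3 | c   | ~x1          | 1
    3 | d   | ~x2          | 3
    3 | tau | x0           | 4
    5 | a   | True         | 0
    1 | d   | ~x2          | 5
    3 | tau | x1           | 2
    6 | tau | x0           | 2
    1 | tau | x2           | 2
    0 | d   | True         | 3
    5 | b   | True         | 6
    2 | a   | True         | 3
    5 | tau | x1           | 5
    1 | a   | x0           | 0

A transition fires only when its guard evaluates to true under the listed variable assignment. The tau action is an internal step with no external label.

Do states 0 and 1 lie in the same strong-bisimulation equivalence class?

Answer: NOT BISIMILAR

Trace:
Bisimulation quotient by refinement:
  π0 = {{0,1,2,3,4,5,6}}
  π1 = {{0,1},{2},{3},{4,6},{5}}
  π2 = {{0},{1},{2},{3},{4,6},{5}}
Fixed point at round 3; 6 class(es).
[0]={0}  [1]={1}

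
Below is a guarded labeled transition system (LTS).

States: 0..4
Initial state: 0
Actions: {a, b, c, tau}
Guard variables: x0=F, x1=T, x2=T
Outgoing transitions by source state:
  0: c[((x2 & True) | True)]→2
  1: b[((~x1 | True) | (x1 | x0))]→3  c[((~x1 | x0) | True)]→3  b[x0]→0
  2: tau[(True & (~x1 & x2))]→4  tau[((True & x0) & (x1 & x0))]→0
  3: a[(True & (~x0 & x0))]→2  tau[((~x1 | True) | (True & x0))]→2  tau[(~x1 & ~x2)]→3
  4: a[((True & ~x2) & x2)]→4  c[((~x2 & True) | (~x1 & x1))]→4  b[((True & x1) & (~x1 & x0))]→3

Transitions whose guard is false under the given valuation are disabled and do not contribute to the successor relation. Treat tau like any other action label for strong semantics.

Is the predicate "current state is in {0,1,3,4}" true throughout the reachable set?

Answer: INVARIANT VIOLATED at state 2

Trace:
Allowed set {0,1,3,4}
Reachable = {0,2}
  0: safe
  2: ✗ unsafe
reach 2 via c — violates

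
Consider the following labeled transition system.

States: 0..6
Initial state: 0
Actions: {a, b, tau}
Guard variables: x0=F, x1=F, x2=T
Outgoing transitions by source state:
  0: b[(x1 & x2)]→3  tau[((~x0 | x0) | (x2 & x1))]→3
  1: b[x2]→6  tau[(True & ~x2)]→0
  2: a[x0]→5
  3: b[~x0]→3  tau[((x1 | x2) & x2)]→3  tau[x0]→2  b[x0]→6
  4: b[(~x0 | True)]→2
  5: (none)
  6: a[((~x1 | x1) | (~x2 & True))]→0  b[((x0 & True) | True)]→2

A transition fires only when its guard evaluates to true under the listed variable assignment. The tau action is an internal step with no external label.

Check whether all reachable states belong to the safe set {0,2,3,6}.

Inv-set: {0,2,3,6}
R = {0,3}
  0: safe
  3: safe

Answer: INVARIANT HOLDS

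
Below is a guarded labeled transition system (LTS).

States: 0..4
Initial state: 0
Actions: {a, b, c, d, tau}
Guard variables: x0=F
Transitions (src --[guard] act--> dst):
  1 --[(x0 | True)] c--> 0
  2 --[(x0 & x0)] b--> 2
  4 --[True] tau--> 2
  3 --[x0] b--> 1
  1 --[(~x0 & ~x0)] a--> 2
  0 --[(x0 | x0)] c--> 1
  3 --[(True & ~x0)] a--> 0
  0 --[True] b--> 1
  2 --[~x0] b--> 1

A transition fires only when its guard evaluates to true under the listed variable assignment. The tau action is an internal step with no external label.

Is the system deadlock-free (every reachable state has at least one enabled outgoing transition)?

Reach set: {0,1,2}
  0: b→1  [deg 1]
  1: a→2  c→0  [deg 2]
  2: b→1  [deg 1]

Answer: DEADLOCK-FREE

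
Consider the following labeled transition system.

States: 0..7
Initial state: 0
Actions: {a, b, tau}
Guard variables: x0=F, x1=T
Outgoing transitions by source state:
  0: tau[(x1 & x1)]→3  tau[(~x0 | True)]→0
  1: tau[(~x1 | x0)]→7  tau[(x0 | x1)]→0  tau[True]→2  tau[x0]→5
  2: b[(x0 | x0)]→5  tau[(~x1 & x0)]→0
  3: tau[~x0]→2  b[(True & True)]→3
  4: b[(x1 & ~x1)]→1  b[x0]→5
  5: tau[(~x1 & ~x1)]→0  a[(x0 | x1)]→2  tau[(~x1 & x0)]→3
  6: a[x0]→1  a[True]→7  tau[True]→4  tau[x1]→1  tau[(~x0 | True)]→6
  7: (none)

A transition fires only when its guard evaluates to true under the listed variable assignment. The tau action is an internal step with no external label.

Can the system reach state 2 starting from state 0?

Answer: REACHABLE

Trace:
After dropping false guards: 11 live edges.
L0 = {0}
L1 = {3}  now seen {0,3}
L2 = {2}  now seen {0,2,3}
Reach set: {0,2,3}
Path to 2: tau·tau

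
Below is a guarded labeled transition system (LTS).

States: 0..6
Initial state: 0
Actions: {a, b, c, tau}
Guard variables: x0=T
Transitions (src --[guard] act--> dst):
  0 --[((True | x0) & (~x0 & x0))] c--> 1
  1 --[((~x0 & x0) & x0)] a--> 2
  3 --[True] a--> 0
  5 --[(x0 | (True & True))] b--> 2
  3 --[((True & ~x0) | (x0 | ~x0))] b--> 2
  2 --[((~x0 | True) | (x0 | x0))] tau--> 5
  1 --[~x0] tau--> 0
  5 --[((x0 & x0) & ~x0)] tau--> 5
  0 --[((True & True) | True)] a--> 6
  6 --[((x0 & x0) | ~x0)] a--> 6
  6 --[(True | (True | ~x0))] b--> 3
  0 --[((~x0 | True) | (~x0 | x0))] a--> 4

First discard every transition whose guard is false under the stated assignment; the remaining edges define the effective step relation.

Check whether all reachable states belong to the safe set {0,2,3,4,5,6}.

Inv-set: {0,2,3,4,5,6}
Reachable = {0,2,3,4,5,6}
  0: ok
  2: ok
  3: ok
  4: ok
  5: ok
  6: ok

Answer: INVARIANT HOLDS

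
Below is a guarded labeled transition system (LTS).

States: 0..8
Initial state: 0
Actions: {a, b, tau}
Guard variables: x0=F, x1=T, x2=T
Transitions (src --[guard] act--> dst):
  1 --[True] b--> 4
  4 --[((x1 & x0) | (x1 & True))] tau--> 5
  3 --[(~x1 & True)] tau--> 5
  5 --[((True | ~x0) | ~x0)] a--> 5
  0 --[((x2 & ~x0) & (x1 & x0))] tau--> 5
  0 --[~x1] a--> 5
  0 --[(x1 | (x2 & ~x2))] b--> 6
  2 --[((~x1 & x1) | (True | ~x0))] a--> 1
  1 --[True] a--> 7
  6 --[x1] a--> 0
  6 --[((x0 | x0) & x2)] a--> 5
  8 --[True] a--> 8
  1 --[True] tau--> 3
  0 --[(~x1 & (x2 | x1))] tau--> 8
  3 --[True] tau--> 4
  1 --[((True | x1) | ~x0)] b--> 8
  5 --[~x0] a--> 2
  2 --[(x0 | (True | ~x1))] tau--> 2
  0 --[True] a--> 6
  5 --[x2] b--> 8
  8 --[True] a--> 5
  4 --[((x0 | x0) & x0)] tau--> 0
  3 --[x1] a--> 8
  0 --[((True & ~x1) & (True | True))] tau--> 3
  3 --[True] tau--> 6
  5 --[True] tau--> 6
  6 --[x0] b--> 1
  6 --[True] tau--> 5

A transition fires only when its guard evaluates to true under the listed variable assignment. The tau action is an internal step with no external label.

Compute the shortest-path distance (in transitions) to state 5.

Breadth-first toward 5:
  Layer 0: {0}
  Layer 1: {6}
  Layer 2: {5}
depth(5)=2, e.g. a·tau

Answer: 2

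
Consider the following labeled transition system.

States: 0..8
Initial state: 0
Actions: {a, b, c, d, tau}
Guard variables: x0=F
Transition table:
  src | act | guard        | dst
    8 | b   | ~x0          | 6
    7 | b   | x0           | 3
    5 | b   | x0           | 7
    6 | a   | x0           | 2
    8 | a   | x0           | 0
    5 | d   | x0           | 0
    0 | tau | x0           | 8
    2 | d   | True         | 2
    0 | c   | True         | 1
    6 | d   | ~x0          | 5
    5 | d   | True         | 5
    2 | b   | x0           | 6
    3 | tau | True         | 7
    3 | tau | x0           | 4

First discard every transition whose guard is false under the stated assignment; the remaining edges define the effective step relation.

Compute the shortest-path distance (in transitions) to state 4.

Layered search for 4:
  L0 = {0}
  L1 = {1}
4 never appears.

Answer: UNREACHABLE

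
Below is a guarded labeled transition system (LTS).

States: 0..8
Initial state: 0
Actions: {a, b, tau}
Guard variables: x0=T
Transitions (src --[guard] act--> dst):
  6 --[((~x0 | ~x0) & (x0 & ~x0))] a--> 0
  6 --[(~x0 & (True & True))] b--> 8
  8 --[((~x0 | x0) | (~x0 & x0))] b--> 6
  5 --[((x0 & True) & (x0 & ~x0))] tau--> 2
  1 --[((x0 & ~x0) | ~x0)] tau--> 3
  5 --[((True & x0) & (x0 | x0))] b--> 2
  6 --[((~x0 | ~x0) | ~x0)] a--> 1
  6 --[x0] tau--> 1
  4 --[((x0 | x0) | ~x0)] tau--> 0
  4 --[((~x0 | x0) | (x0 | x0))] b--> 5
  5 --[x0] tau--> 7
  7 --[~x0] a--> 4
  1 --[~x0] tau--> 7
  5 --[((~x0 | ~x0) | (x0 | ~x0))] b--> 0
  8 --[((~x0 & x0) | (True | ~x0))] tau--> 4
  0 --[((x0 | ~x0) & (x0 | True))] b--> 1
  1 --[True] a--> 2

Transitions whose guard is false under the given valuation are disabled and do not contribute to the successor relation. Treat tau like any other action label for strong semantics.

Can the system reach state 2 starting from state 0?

10 transition(s) survive guard evaluation.
Layer 0: {0}
Layer 1: {1}  cumulative {0,1}
Layer 2: {2}  cumulative {0,1,2}
Reach set: {0,1,2}
witness 2: b·a

Answer: REACHABLE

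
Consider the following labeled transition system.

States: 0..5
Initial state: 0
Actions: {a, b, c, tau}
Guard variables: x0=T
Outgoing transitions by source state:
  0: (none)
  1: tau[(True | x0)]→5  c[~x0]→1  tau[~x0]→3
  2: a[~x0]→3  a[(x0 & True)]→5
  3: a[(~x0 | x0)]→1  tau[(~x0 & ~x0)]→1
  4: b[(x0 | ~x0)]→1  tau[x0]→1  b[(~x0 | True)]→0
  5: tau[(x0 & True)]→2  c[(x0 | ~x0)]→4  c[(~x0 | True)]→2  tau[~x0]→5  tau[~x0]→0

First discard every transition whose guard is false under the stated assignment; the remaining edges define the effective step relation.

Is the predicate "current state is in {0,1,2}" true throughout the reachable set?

Allowed set {0,1,2}
Reachable = {0}
  0: ok

Answer: INVARIANT HOLDS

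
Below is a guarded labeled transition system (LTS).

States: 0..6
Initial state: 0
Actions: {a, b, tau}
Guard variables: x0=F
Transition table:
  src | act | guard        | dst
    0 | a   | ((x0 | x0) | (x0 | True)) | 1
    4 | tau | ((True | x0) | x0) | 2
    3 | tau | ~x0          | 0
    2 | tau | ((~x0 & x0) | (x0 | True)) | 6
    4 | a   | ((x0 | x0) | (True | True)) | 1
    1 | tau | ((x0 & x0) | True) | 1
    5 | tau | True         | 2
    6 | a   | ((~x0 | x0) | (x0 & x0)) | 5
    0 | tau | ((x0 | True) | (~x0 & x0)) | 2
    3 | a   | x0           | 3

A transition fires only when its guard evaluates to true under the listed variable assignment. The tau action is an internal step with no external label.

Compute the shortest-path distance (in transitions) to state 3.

Breadth-first toward 3:
  Layer 0: {0}
  Layer 1: {1,2}
  Layer 2: {6}
  Layer 3: {5}
3 never appears.

Answer: UNREACHABLE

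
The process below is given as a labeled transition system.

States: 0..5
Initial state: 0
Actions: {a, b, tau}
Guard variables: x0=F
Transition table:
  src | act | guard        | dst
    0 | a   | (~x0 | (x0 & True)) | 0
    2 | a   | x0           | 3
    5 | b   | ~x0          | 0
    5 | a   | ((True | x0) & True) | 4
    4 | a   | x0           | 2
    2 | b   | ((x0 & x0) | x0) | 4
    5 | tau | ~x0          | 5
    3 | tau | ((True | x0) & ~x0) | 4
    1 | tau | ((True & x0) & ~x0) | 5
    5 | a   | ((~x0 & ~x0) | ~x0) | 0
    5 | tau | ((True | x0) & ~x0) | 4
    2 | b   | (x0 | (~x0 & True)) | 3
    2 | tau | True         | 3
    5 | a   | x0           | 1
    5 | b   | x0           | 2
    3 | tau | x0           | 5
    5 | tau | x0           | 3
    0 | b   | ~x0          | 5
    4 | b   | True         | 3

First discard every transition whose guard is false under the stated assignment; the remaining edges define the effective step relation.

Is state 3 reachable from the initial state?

Answer: REACHABLE

Trace:
11 transition(s) survive guard evaluation.
depth 0: {0}
depth 1: {5}  now seen {0,5}
depth 2: {4}  now seen {0,4,5}
depth 3: {3}  now seen {0,3,4,5}
Reachable = {0,3,4,5}
trace reaching 3: b·a·b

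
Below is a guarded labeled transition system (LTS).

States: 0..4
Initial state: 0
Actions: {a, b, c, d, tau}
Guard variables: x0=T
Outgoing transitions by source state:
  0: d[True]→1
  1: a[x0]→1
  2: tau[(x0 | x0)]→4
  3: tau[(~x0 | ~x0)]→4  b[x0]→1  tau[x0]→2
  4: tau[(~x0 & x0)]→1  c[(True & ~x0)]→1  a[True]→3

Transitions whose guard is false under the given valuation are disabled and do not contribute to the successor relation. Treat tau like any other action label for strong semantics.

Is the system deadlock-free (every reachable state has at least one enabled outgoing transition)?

Answer: DEADLOCK-FREE

Working:
Reachable = {0,1}
  0: d→1  [deg 1]
  1: a→1  [deg 1]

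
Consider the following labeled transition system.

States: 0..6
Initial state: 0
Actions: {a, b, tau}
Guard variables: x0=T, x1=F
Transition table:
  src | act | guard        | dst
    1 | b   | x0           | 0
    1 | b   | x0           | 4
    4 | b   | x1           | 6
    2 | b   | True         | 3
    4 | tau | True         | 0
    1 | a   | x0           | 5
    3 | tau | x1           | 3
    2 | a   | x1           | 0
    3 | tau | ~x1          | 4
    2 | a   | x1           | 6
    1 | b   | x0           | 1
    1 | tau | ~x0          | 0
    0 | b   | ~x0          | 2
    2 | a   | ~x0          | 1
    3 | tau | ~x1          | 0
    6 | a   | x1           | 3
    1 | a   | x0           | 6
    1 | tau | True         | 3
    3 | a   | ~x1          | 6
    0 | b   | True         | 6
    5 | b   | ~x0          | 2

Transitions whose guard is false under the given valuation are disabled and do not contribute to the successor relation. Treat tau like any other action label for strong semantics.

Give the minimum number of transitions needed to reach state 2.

Answer: UNREACHABLE

Working:
BFS to 2:
  L0 = {0}
  L1 = {6}
2 never appears.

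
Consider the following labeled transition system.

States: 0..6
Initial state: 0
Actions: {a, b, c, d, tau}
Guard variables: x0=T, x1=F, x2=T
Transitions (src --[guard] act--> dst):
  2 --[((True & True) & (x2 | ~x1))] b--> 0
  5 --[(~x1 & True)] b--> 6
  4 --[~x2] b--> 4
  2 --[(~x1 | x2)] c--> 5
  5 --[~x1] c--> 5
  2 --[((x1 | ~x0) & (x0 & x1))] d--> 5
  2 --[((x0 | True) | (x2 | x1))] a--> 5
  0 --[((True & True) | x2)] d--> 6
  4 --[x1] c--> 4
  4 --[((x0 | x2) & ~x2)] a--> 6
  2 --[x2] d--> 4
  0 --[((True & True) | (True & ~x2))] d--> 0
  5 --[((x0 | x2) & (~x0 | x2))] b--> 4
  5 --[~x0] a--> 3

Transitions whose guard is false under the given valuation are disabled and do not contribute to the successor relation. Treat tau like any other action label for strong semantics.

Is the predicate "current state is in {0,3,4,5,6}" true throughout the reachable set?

Inv-set: {0,3,4,5,6}
Reachable = {0,6}
  0: ok
  6: ok

Answer: INVARIANT HOLDS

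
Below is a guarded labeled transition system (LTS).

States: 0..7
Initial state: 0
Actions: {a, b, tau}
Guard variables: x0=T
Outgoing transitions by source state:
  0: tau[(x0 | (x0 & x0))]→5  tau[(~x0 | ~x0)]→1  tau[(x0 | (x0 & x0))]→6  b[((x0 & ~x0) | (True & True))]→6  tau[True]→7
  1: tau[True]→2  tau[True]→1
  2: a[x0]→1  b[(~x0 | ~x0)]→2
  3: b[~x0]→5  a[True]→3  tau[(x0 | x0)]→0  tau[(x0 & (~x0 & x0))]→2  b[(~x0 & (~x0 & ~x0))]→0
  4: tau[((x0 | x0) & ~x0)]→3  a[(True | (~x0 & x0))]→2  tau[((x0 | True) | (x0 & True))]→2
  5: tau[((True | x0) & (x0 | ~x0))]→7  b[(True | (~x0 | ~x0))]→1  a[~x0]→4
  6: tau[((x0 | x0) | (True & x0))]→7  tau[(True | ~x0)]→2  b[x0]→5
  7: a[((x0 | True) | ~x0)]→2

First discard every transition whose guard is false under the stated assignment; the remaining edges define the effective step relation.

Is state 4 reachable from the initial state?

After dropping false guards: 17 live edges.
Layer 0: {0}
Layer 1: {5,6,7}  now seen {0,5,6,7}
Layer 2: {1,2}  now seen {0,1,2,5,6,7}
R = {0,1,2,5,6,7}

Answer: UNREACHABLE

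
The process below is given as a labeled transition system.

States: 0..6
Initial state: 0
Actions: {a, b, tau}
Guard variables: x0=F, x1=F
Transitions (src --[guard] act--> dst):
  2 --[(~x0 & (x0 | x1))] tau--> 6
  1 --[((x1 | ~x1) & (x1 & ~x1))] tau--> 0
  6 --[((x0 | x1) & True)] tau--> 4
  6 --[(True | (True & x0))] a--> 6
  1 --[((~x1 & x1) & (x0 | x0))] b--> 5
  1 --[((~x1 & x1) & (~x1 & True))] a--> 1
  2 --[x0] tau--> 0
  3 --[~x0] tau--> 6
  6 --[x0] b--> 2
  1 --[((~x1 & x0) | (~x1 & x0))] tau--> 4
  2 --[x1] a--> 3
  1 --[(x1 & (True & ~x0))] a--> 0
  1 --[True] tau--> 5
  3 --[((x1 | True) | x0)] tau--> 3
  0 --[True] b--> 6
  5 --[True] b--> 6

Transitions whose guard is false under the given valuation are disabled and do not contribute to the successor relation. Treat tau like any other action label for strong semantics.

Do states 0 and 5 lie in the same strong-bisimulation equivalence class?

Bisimulation quotient by refinement:
  round 0: {{0,1,2,3,4,5,6}}
  round 1: {{0,5},{1,3},{2,4},{6}}
  round 2: {{0,5},{1},{2,4},{3},{6}}
5 equivalence class(es) (converged in 3)
class of 0: {0,5}; class of 5: {0,5}

Answer: BISIMILAR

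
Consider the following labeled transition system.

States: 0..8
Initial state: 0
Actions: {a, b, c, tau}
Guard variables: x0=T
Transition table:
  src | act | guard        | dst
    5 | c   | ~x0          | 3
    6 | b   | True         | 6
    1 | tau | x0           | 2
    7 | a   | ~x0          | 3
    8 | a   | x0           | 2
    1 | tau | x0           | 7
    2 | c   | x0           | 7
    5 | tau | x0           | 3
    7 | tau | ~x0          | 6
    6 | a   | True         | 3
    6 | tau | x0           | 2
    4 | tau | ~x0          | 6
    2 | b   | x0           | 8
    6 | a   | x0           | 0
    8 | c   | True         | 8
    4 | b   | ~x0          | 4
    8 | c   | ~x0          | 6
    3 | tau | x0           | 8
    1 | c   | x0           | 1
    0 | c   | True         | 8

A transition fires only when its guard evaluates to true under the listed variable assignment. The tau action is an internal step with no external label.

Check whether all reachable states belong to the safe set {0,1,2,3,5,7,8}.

Answer: INVARIANT HOLDS

Analysis:
Inv-set: {0,1,2,3,5,7,8}
R = {0,2,7,8}
  0: ✓
  2: ✓
  7: ✓
  8: ✓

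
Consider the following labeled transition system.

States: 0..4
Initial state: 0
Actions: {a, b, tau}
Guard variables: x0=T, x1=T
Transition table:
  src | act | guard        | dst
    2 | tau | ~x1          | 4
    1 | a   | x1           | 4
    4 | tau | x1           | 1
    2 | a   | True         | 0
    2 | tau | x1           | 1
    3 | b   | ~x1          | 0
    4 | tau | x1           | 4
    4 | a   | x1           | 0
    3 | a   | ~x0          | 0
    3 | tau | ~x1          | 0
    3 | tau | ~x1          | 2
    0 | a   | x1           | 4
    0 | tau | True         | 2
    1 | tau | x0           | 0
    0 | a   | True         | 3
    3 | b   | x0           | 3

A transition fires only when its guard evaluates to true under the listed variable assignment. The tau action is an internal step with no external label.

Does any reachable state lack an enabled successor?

R = {0,1,2,3,4}
  0: a→3  a→4  tau→2  [3 exit(s)]
  1: a→4  tau→0  [2 exit(s)]
  2: a→0  tau→1  [2 exit(s)]
  3: b→3  [1 exit(s)]
  4: a→0  tau→1  tau→4  [3 exit(s)]

Answer: DEADLOCK-FREE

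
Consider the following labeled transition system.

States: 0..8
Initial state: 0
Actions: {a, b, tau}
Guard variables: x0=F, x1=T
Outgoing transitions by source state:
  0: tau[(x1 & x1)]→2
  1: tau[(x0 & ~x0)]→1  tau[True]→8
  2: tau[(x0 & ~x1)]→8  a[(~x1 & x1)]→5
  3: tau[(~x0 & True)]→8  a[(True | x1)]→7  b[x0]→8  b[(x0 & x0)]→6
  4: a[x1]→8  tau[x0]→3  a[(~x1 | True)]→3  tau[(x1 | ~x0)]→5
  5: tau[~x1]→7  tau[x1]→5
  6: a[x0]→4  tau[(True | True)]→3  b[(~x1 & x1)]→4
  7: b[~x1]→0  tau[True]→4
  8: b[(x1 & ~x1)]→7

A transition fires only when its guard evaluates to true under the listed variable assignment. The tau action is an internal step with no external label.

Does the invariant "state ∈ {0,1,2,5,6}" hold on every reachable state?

Answer: INVARIANT HOLDS

Analysis:
Inv-set: {0,1,2,5,6}
Reach set: {0,2}
  0: safe
  2: safe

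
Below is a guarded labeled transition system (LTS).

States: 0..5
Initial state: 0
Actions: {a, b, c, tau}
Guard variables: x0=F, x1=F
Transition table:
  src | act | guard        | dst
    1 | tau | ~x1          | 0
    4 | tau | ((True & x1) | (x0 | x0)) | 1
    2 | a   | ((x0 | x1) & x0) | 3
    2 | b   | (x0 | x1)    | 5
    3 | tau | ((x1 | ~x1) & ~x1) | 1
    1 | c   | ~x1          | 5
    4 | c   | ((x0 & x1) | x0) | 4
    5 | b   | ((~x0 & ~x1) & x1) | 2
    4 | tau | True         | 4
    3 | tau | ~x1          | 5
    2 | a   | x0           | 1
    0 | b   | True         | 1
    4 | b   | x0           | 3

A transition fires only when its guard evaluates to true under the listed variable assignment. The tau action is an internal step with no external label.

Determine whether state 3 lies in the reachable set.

6 transition(s) survive guard evaluation.
L0 = {0}
L1 = {1}  cumulative {0,1}
L2 = {5}  cumulative {0,1,5}
R = {0,1,5}

Answer: UNREACHABLE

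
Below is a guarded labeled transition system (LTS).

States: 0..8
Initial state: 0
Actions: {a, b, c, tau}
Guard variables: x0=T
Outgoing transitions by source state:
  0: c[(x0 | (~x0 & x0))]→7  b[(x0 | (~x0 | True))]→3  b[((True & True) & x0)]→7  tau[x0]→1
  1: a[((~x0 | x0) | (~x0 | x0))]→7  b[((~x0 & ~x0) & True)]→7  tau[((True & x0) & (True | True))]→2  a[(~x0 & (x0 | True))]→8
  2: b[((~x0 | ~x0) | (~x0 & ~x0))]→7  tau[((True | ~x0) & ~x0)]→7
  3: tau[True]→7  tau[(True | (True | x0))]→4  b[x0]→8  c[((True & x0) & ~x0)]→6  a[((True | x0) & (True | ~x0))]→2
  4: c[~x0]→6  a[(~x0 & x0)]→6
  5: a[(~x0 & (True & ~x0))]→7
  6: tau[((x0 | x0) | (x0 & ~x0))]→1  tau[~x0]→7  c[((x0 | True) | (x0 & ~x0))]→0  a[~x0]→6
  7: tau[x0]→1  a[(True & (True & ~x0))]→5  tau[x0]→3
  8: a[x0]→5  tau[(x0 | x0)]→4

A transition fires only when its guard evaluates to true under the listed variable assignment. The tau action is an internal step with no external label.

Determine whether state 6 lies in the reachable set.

16 transition(s) survive guard evaluation.
Layer 0: {0}
Layer 1: {1,3,7}  cumulative {0,1,3,7}
Layer 2: {2,4,8}  cumulative {0,1,2,3,4,7,8}
Layer 3: {5}  cumulative {0,1,2,3,4,5,7,8}
R = {0,1,2,3,4,5,7,8}

Answer: UNREACHABLE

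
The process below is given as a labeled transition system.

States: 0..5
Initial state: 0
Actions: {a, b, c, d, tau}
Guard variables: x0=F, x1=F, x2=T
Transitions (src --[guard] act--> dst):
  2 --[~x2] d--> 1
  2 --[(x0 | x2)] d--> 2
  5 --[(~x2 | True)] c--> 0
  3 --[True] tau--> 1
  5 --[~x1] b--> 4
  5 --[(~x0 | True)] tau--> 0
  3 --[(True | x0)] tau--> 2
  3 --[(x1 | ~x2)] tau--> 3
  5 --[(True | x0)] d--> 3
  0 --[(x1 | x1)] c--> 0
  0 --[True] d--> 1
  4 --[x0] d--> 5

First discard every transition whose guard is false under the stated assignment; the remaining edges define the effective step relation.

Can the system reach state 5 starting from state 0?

8 transition(s) survive guard evaluation.
Layer 0: {0}
Layer 1: {1}  cumulative {0,1}
Reachable = {0,1}

Answer: UNREACHABLE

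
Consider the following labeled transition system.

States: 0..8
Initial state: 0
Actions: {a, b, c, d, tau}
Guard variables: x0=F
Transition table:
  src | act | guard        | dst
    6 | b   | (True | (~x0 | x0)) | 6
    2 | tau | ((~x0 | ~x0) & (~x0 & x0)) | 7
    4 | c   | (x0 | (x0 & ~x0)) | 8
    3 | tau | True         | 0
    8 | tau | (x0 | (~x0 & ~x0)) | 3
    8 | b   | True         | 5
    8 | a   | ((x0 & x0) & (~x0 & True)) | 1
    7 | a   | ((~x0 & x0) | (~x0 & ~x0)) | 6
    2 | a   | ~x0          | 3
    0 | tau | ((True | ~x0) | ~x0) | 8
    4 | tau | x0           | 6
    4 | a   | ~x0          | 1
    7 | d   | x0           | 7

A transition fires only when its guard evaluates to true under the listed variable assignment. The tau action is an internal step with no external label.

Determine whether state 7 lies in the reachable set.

Answer: UNREACHABLE

Working:
After dropping false guards: 8 live edges.
L0 = {0}
L1 = {8}  total {0,8}
L2 = {3,5}  total {0,3,5,8}
Reach set: {0,3,5,8}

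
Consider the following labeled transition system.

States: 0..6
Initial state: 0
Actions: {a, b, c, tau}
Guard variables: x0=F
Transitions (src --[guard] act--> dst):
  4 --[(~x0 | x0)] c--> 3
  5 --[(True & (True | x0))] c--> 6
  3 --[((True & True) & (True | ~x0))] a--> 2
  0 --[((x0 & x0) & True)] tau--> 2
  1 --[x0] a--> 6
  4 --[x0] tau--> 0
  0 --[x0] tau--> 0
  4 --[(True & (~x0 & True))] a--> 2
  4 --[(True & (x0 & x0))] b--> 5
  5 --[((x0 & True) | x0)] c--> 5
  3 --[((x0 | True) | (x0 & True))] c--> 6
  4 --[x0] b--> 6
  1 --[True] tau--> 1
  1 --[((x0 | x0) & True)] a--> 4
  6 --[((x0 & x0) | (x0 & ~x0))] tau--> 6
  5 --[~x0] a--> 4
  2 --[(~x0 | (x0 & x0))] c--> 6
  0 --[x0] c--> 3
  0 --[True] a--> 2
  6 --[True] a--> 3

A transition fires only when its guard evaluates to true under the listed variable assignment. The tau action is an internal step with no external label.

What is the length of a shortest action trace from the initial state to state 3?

Answer: 3

Analysis:
Layered search for 3:
  depth 0: {0}
  depth 1: {2}
  depth 2: {6}
  depth 3: {3}
3 enters at depth 3; path a·c·a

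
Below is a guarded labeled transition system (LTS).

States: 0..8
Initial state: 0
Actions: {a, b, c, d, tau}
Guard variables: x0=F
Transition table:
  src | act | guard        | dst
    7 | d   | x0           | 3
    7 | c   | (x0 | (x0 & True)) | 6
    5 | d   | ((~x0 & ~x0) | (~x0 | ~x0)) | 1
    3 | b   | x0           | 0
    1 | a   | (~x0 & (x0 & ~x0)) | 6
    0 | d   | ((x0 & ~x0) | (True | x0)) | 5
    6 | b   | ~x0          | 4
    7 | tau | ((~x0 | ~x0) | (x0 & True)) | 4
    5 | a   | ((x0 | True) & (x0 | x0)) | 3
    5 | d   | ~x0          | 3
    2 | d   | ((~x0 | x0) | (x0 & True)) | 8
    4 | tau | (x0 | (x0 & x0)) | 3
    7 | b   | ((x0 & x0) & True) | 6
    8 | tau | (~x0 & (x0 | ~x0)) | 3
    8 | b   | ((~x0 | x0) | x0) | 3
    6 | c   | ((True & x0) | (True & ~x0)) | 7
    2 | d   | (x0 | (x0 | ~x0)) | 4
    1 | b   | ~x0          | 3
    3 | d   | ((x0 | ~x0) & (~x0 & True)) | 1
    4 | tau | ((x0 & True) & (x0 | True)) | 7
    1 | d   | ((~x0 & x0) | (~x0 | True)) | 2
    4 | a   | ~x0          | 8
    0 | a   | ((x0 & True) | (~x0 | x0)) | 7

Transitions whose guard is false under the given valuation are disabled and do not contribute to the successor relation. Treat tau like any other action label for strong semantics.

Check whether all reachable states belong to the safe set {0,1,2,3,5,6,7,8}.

Answer: INVARIANT VIOLATED at state 4

Trace:
Safe = {0,1,2,3,5,6,7,8}
R = {0,1,2,3,4,5,7,8}
  0: ✓
  1: ✓
  2: ✓
  3: ✓
  4: VIOLATES
  5: ✓
  7: ✓
  8: ✓
counterexample path to 4: a·tau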